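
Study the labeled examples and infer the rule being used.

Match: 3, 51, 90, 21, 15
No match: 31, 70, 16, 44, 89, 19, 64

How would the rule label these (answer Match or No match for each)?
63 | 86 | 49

Match, No match, No match

Comparing the two groups points to one rule — multiple of 3.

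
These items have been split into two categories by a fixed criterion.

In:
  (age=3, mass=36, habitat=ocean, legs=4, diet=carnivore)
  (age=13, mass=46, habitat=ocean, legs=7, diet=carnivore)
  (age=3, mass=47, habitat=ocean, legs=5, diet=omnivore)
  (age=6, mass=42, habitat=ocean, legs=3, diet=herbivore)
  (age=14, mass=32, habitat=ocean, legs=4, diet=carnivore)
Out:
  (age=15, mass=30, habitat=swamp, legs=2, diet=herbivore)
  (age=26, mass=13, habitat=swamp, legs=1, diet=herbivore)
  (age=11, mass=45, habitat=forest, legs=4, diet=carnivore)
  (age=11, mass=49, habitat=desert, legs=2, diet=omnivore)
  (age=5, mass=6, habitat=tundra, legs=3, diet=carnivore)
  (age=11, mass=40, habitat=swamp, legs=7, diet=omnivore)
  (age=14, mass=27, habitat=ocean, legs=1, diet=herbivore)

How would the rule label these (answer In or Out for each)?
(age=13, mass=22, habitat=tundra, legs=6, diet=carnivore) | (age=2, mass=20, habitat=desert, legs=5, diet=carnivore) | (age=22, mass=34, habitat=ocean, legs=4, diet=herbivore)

The classifier is using: habitat is ocean AND legs ≥ 2.
(age=13, mass=22, habitat=tundra, legs=6, diet=carnivore): habitat is tundra, legs = 6 — lacks this property, so Out. (age=2, mass=20, habitat=desert, legs=5, diet=carnivore): habitat is desert, legs = 5 — lacks this property, so Out. (age=22, mass=34, habitat=ocean, legs=4, diet=herbivore): habitat is ocean, legs = 4 — passes, so In.

Out, Out, In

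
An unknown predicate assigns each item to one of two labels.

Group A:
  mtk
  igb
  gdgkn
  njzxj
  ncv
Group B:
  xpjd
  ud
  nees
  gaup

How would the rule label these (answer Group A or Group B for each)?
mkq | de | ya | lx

Group A, Group B, Group B, Group B

The simplest hypothesis consistent with all the labels is: odd length.
mkq: length 3 — matches, so Group A.
de: length 2 — does not pass, so Group B.
ya: length 2 — does not pass, so Group B.
lx: length 2 — does not pass, so Group B.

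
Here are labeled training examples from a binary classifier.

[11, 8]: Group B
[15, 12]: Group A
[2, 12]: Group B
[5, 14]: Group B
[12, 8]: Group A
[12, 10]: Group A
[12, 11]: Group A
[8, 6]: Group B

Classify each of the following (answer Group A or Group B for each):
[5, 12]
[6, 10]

All 'Group A' examples share one property — sum ≥ 20 — and every 'Group B' example lacks it.
[5, 12]: 5+12 = 17 — does not pass, so Group B.
[6, 10]: 6+10 = 16 — does not pass, so Group B.

Group B, Group B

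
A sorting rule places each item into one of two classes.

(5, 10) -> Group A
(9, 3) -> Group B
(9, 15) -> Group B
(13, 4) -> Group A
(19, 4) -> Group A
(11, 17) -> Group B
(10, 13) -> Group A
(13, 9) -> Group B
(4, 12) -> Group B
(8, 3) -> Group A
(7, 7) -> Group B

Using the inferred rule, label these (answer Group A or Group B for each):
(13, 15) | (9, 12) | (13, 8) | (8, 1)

Rule: sum is odd. This holds for each 'Group A' example and fails for each 'Group B' one.
(13, 15) → 13+15 = 28 → Group B. (9, 12) → 9+12 = 21 → Group A. (13, 8) → 13+8 = 21 → Group A. (8, 1) → 8+1 = 9 → Group A.

Group B, Group A, Group A, Group A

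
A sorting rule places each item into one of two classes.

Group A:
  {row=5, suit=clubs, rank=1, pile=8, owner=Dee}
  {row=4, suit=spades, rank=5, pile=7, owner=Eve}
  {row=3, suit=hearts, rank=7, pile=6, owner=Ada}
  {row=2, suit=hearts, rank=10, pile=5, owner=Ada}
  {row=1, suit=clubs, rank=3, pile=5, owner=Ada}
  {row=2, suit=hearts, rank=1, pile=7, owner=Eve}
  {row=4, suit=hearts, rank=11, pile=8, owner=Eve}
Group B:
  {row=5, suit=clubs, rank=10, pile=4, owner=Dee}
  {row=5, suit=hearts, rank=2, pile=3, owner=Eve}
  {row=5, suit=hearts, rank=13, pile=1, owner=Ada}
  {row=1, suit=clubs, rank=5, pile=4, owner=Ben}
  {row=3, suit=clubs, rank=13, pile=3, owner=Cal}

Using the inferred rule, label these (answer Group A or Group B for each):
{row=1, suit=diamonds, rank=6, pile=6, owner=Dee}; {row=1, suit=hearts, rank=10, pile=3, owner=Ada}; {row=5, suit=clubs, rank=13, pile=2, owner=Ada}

Group A, Group B, Group B

The classifier is using: pile ≥ 5.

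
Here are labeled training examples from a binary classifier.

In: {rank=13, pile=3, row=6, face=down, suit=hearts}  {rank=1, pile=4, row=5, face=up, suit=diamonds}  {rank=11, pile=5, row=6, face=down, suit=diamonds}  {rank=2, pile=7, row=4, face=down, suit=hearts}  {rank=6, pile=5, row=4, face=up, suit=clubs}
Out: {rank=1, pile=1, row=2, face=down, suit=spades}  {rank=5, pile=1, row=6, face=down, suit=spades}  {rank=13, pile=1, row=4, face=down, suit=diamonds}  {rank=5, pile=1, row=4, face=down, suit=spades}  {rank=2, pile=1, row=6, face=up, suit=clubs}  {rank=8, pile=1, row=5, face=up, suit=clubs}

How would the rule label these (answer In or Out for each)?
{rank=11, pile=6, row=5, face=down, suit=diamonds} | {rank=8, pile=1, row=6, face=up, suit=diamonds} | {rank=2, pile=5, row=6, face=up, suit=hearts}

In, Out, In

One predicate separates the groups cleanly: pile ≥ 3.
{rank=11, pile=6, row=5, face=down, suit=diamonds} → pile = 6 → In. {rank=8, pile=1, row=6, face=up, suit=diamonds} → pile = 1 → Out. {rank=2, pile=5, row=6, face=up, suit=hearts} → pile = 5 → In.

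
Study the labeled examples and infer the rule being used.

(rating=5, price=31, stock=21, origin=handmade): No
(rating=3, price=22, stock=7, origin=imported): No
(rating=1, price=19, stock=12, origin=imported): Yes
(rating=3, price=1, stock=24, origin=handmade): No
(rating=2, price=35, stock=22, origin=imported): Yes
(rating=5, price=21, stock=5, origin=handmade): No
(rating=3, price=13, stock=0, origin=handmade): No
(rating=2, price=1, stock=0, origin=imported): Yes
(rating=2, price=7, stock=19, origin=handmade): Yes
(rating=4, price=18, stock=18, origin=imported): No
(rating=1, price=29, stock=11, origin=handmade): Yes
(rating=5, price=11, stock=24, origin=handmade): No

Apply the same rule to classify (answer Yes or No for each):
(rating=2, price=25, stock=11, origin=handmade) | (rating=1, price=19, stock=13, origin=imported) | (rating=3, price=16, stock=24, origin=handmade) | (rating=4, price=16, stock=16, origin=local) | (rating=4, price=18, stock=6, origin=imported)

The pattern is that an item is 'Yes' exactly when: rating ≤ 2.
(rating=2, price=25, stock=11, origin=handmade): rating = 2, fits → Yes.
(rating=1, price=19, stock=13, origin=imported): rating = 1, fits → Yes.
(rating=3, price=16, stock=24, origin=handmade): rating = 3, fails this test → No.
(rating=4, price=16, stock=16, origin=local): rating = 4, fails this test → No.
(rating=4, price=18, stock=6, origin=imported): rating = 4, fails this test → No.

Yes, Yes, No, No, No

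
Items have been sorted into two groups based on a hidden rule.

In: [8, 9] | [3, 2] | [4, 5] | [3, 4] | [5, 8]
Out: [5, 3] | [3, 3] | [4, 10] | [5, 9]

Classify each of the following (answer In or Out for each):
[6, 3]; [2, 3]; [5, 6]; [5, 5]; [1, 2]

In, In, In, Out, In

Looking at the examples, the only property every 'In' case has and every 'Out' case lacks is: sum is odd.
[6, 3]: In (6+3 = 9). [2, 3]: In (2+3 = 5). [5, 6]: In (5+6 = 11). [5, 5]: Out (5+5 = 10). [1, 2]: In (1+2 = 3).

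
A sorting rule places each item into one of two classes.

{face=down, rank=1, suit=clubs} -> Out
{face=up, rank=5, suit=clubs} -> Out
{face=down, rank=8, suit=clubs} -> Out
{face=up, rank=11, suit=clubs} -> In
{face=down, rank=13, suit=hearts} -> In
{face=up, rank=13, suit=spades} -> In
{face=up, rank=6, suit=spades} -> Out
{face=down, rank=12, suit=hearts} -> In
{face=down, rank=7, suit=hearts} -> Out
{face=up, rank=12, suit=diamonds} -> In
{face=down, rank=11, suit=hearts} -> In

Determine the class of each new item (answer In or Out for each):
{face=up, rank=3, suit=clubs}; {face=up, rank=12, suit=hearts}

The common property of the 'In' items is: rank ≥ 11. No 'Out' item has it.
Out: {face=up, rank=3, suit=clubs}, since rank = 3. In: {face=up, rank=12, suit=hearts}, since rank = 12.

Out, In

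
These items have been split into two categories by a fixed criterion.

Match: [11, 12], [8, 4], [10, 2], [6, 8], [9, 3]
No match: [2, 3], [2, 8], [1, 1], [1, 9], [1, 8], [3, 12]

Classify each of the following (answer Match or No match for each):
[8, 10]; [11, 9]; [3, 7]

Every 'Match' example satisfies: first ≥ 4. None of the 'No match' examples do.
[8, 10] → first 8 → Match.
[11, 9] → first 11 → Match.
[3, 7] → first 3 → No match.

Match, Match, No match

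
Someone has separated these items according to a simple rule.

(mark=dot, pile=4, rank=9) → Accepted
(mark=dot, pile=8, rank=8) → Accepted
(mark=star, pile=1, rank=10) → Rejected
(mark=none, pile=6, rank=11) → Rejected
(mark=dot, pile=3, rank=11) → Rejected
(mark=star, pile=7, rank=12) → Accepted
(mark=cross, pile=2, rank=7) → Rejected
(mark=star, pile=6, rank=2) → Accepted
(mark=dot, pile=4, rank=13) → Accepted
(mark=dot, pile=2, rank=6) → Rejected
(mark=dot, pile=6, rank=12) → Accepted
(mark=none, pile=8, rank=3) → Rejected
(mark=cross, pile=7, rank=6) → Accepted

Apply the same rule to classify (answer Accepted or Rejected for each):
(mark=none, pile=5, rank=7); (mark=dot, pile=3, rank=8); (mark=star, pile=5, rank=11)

Rejected, Rejected, Accepted

The classifier is using: mark is not none AND pile ≥ 4.
(mark=none, pile=5, rank=7): Rejected (mark is none, pile = 5). (mark=dot, pile=3, rank=8): Rejected (mark is dot, pile = 3). (mark=star, pile=5, rank=11): Accepted (mark is star, pile = 5).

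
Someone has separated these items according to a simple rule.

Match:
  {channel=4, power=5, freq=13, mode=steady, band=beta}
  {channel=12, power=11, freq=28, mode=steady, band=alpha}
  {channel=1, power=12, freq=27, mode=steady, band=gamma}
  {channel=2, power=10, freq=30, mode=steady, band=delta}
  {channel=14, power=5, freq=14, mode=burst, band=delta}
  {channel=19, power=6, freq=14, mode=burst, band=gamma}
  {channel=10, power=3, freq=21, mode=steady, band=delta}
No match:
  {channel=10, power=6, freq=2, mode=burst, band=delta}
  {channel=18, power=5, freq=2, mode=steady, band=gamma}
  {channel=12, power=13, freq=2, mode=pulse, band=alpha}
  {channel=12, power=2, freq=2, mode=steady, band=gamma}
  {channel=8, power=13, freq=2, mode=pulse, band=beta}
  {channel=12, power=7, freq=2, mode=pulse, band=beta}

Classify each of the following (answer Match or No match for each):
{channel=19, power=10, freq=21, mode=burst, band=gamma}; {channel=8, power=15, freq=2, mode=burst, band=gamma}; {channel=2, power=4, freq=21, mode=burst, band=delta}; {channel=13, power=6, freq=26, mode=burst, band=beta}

Match, No match, Match, Match

All 'Match' examples share one property — freq ≥ 13 — and every 'No match' example lacks it.
{channel=19, power=10, freq=21, mode=burst, band=gamma}: freq = 21, qualifies → Match. {channel=8, power=15, freq=2, mode=burst, band=gamma}: freq = 2, lacks this property → No match. {channel=2, power=4, freq=21, mode=burst, band=delta}: freq = 21, qualifies → Match. {channel=13, power=6, freq=26, mode=burst, band=beta}: freq = 26, qualifies → Match.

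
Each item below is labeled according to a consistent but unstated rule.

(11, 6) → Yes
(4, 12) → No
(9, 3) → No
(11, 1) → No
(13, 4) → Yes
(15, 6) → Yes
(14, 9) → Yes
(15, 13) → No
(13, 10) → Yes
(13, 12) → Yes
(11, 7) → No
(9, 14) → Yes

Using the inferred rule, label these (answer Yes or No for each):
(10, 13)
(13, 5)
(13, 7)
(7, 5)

Yes, No, No, No

The common property of the 'Yes' items is: sum is odd. No 'No' item has it.
(10, 13): 10+13 = 23 — meets the rule, so Yes.
(13, 5): 13+5 = 18 — does not pass, so No.
(13, 7): 13+7 = 20 — does not pass, so No.
(7, 5): 7+5 = 12 — does not pass, so No.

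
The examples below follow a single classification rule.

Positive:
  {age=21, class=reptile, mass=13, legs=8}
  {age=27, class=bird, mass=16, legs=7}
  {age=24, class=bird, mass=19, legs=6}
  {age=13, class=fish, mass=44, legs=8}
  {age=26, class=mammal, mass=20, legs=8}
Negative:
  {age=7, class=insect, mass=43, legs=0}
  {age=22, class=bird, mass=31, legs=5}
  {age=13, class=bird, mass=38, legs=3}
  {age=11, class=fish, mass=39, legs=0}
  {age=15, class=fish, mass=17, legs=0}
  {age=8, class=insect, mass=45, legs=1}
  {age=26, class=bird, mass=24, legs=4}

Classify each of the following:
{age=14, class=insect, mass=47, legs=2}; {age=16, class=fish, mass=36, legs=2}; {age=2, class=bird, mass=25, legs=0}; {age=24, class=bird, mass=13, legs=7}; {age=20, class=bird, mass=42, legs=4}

The rule appears to be: legs ≥ 6.
{age=14, class=insect, mass=47, legs=2} → legs = 2 → Negative. {age=16, class=fish, mass=36, legs=2} → legs = 2 → Negative. {age=2, class=bird, mass=25, legs=0} → legs = 0 → Negative. {age=24, class=bird, mass=13, legs=7} → legs = 7 → Positive. {age=20, class=bird, mass=42, legs=4} → legs = 4 → Negative.

Negative, Negative, Negative, Positive, Negative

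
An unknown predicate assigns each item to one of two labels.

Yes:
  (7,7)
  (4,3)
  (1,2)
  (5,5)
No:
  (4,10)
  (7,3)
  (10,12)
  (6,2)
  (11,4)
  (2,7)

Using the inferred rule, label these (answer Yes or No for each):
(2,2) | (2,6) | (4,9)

Yes, No, No

The distinguishing property — |first − second| ≤ 1 — holds for all the 'Yes' cases and none of the 'No' cases.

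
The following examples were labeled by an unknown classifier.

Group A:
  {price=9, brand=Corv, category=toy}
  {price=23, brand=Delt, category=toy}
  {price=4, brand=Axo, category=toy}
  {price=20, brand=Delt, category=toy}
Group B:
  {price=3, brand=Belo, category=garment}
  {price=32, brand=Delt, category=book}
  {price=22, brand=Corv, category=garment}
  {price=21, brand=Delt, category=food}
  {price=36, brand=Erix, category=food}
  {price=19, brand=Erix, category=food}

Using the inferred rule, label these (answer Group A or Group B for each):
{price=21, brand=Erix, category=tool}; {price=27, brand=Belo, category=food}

The pattern is that an item is 'Group A' exactly when: category is toy.
{price=21, brand=Erix, category=tool}: category is tool, does not fit → Group B.
{price=27, brand=Belo, category=food}: category is food, does not fit → Group B.

Group B, Group B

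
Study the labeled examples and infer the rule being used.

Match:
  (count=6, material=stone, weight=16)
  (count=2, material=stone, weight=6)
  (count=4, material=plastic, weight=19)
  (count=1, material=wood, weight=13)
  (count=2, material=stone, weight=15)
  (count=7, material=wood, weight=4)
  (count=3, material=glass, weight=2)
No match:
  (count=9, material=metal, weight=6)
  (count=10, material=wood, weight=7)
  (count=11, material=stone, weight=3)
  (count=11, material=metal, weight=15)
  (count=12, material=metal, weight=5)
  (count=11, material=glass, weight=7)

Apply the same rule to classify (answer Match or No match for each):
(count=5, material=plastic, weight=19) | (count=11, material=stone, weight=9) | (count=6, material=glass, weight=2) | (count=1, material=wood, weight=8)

Match, No match, Match, Match

The classifier is using: count ≤ 7.
(count=5, material=plastic, weight=19): Match (count = 5). (count=11, material=stone, weight=9): No match (count = 11). (count=6, material=glass, weight=2): Match (count = 6). (count=1, material=wood, weight=8): Match (count = 1).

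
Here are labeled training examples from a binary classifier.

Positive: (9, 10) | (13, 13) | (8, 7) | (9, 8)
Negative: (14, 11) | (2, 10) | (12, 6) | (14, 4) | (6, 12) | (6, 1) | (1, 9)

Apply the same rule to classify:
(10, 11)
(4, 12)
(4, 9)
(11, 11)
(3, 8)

Positive, Negative, Negative, Positive, Negative

The pattern is that an item is 'Positive' exactly when: |first − second| ≤ 1.
(10, 11): |10−11| = 1, meets the rule → Positive.
(4, 12): |4−12| = 8, fails the rule → Negative.
(4, 9): |4−9| = 5, fails the rule → Negative.
(11, 11): |11−11| = 0, meets the rule → Positive.
(3, 8): |3−8| = 5, fails the rule → Negative.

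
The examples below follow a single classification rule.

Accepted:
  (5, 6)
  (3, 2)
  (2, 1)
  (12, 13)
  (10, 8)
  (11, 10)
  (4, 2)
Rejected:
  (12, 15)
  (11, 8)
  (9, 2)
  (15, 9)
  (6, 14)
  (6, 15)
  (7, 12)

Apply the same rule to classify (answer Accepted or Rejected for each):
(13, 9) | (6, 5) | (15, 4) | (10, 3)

The distinguishing property — |first − second| ≤ 2 — holds for all the 'Accepted' cases and none of the 'Rejected' cases.
(13, 9): |13−9| = 4, lacks this property → Rejected. (6, 5): |6−5| = 1, satisfies this → Accepted. (15, 4): |15−4| = 11, lacks this property → Rejected. (10, 3): |10−3| = 7, lacks this property → Rejected.

Rejected, Accepted, Rejected, Rejected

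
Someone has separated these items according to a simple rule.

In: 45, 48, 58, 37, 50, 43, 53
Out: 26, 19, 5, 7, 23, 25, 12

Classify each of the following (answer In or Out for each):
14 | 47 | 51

The rule appears to be: at least 37.
Out: 14, since 14 < 37.
In: 47, since 47 ≥ 37.
In: 51, since 51 ≥ 37.

Out, In, In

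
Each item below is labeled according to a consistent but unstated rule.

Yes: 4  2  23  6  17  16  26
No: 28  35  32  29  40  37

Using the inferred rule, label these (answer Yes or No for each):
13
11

Rule: at most 26. This holds for each 'Yes' example and fails for each 'No' one.
13 → 13 ≤ 26 → Yes.
11 → 11 ≤ 26 → Yes.

Yes, Yes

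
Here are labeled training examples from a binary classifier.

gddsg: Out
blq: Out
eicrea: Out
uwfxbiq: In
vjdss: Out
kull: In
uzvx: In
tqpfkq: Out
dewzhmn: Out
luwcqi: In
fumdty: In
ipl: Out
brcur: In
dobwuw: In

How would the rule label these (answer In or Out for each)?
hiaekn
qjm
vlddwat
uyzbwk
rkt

The common property of the 'In' items is: contains 'u'. No 'Out' item has it.
hiaekn: no 'u', fails this test → Out.
qjm: no 'u', fails this test → Out.
vlddwat: no 'u', fails this test → Out.
uyzbwk: has 'u', meets the rule → In.
rkt: no 'u', fails this test → Out.

Out, Out, Out, In, Out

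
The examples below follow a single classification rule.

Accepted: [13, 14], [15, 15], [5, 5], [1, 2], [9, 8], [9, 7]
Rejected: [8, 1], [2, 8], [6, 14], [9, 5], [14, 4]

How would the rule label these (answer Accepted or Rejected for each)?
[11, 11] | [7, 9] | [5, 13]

Accepted, Accepted, Rejected

Rule: |first − second| ≤ 2. This holds for each 'Accepted' example and fails for each 'Rejected' one.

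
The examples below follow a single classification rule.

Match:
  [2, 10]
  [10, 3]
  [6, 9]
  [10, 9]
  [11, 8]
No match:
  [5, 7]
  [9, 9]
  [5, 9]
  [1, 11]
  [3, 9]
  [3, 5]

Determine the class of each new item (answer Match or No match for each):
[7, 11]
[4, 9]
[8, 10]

No match, Match, Match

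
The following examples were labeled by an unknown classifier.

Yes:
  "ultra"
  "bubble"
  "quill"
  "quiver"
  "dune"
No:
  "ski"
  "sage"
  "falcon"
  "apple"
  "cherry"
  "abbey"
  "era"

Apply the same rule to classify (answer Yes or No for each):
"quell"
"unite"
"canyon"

Yes, Yes, No

The simplest hypothesis consistent with all the labels is: contains 'u'.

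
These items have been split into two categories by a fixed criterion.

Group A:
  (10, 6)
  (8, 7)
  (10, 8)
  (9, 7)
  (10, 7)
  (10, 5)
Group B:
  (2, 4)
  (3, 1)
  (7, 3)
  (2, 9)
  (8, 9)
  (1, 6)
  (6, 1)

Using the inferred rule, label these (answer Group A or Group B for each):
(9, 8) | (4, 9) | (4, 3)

Group A, Group B, Group B

Rule: first > second AND sum ≥ 11. This holds for each 'Group A' example and fails for each 'Group B' one.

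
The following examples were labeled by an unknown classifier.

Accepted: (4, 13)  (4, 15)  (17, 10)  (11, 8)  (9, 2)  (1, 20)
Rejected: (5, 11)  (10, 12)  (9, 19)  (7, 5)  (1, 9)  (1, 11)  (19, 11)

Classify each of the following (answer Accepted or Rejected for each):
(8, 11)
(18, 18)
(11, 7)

All 'Accepted' examples share one property — sum is odd — and every 'Rejected' example lacks it.

Accepted, Rejected, Rejected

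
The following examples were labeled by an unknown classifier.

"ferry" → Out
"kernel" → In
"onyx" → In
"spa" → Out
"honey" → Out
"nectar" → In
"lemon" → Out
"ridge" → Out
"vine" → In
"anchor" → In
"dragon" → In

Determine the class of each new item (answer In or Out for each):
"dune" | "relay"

'In' ⟺ even length.
"dune" → length 4 → In.
"relay" → length 5 → Out.

In, Out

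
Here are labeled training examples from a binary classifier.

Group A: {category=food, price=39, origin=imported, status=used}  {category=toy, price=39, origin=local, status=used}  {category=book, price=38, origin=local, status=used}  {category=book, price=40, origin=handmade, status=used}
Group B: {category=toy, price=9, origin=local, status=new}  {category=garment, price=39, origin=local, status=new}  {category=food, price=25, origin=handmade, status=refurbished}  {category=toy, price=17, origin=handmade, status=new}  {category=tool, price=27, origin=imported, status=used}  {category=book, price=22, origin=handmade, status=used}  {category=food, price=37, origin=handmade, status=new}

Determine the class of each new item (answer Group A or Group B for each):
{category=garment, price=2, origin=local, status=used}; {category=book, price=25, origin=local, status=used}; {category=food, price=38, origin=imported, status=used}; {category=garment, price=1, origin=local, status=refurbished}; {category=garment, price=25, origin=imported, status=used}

Group B, Group B, Group A, Group B, Group B

All 'Group A' examples share one property — status is used AND price ≥ 37 — and every 'Group B' example lacks it.
{category=garment, price=2, origin=local, status=used}: Group B (status is used, price = 2). {category=book, price=25, origin=local, status=used}: Group B (status is used, price = 25). {category=food, price=38, origin=imported, status=used}: Group A (status is used, price = 38). {category=garment, price=1, origin=local, status=refurbished}: Group B (status is refurbished, price = 1). {category=garment, price=25, origin=imported, status=used}: Group B (status is used, price = 25).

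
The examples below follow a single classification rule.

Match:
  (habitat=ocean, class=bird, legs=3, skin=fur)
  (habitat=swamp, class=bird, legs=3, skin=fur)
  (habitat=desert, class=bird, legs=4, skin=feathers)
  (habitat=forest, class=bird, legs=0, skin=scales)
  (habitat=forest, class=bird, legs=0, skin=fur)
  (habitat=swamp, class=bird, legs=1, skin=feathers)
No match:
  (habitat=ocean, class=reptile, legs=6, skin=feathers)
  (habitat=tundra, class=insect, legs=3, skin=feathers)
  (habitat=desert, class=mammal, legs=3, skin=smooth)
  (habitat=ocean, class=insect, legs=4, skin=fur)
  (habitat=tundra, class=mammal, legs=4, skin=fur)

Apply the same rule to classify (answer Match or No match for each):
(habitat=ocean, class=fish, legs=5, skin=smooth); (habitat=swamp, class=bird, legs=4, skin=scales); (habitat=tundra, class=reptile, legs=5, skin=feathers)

No match, Match, No match

Rule: class is bird. This holds for each 'Match' example and fails for each 'No match' one.
(habitat=ocean, class=fish, legs=5, skin=smooth): No match (class is fish). (habitat=swamp, class=bird, legs=4, skin=scales): Match (class is bird). (habitat=tundra, class=reptile, legs=5, skin=feathers): No match (class is reptile).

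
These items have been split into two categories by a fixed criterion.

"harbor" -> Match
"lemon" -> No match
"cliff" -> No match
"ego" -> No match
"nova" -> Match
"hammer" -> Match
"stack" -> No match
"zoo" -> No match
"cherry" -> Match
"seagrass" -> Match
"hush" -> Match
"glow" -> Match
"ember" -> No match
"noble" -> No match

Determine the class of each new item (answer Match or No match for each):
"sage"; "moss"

The classifier is using: even length.

Match, Match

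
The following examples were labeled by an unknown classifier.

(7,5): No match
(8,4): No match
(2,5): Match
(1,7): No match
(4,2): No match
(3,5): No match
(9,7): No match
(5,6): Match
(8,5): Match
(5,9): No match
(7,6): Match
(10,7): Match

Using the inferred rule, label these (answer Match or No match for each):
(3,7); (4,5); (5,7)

No match, Match, No match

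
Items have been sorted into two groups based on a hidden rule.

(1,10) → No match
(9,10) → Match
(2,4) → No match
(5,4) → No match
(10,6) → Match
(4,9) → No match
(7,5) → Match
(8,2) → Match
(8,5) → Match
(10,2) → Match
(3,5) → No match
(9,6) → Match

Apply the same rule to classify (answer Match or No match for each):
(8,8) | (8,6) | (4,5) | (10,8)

Match, Match, No match, Match

All 'Match' examples share one property — first ≥ 6 — and every 'No match' example lacks it.
(8,8): first 8 — has this property, so Match. (8,6): first 8 — has this property, so Match. (4,5): first 4 — doesn't qualify, so No match. (10,8): first 10 — has this property, so Match.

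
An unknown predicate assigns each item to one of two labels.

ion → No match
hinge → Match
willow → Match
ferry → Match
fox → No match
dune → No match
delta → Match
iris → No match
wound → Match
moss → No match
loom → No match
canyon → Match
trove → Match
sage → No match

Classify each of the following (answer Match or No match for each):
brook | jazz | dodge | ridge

Match, No match, Match, Match

'Match' ⟺ length ≥ 5.
Match: brook, since length 5.
No match: jazz, since length 4.
Match: dodge, since length 5.
Match: ridge, since length 5.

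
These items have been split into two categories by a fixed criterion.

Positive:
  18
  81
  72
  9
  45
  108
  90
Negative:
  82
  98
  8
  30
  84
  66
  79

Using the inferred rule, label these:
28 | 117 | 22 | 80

Every 'Positive' example satisfies: multiple of 9. None of the 'Negative' examples do.
28 — 28 = 9·3 + 1, hence Negative. 117 — 117 = 9·13, hence Positive. 22 — 22 = 9·2 + 4, hence Negative. 80 — 80 = 9·8 + 8, hence Negative.

Negative, Positive, Negative, Negative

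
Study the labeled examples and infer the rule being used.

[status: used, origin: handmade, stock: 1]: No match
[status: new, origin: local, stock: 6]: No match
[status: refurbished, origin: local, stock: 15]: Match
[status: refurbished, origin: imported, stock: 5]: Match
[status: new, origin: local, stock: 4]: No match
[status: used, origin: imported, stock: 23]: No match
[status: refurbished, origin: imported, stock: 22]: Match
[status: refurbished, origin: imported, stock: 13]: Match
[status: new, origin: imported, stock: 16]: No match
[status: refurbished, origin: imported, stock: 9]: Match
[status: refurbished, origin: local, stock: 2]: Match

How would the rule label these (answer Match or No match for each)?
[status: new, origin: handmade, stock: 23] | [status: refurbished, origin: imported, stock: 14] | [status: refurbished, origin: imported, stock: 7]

No match, Match, Match

One predicate separates the groups cleanly: status is refurbished.
[status: new, origin: handmade, stock: 23] → status is new → No match.
[status: refurbished, origin: imported, stock: 14] → status is refurbished → Match.
[status: refurbished, origin: imported, stock: 7] → status is refurbished → Match.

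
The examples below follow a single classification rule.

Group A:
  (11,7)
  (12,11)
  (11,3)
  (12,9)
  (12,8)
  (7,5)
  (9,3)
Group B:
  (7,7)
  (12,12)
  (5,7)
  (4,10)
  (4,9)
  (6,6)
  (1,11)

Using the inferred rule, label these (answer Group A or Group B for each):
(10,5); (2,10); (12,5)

Group A, Group B, Group A

Looking at the examples, the only property every 'Group A' case has and every 'Group B' case lacks is: first > second.
(10,5): Group A (10 > 5). (2,10): Group B (2 < 10). (12,5): Group A (12 > 5).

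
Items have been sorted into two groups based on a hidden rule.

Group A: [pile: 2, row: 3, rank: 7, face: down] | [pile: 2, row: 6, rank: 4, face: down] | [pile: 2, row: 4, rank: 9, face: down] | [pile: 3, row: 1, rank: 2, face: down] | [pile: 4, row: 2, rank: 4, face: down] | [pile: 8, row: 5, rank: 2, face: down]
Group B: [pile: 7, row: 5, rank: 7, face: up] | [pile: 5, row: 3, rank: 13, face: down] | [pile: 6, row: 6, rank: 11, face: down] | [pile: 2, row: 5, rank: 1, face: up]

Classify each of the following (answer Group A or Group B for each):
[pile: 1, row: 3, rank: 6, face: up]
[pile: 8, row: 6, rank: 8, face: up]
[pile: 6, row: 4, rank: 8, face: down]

One predicate separates the groups cleanly: face is down AND rank ≤ 9.
[pile: 1, row: 3, rank: 6, face: up]: Group B (face is up, rank = 6).
[pile: 8, row: 6, rank: 8, face: up]: Group B (face is up, rank = 8).
[pile: 6, row: 4, rank: 8, face: down]: Group A (face is down, rank = 8).

Group B, Group B, Group A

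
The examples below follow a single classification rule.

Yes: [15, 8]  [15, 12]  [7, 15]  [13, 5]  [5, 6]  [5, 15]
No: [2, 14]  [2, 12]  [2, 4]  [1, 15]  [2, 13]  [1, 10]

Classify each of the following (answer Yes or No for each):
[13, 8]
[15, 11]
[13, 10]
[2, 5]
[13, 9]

Yes, Yes, Yes, No, Yes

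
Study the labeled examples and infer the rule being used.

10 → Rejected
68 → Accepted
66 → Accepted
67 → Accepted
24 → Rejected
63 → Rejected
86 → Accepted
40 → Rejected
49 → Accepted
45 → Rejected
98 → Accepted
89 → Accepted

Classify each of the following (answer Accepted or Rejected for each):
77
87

Accepted, Accepted

The rule appears to be: digit sum ≥ 10.
77: digit sum 7+7 = 14, satisfies this → Accepted. 87: digit sum 8+7 = 15, satisfies this → Accepted.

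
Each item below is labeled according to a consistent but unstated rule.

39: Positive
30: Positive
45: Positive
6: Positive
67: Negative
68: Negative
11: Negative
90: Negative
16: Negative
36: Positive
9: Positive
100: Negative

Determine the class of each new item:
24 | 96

The simplest hypothesis consistent with all the labels is: multiple of 3 AND at most 45.
24: Positive (24 = 3·8, 24 ≤ 45). 96: Negative (96 = 3·32, 96 > 45).

Positive, Negative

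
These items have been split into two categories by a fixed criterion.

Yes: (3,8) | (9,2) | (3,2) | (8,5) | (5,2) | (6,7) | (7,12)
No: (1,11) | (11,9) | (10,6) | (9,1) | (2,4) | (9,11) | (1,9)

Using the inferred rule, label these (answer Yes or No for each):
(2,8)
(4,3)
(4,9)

One predicate separates the groups cleanly: sum is odd.
(2,8): 2+8 = 10, does not satisfy this → No.
(4,3): 4+3 = 7, checks out → Yes.
(4,9): 4+9 = 13, checks out → Yes.

No, Yes, Yes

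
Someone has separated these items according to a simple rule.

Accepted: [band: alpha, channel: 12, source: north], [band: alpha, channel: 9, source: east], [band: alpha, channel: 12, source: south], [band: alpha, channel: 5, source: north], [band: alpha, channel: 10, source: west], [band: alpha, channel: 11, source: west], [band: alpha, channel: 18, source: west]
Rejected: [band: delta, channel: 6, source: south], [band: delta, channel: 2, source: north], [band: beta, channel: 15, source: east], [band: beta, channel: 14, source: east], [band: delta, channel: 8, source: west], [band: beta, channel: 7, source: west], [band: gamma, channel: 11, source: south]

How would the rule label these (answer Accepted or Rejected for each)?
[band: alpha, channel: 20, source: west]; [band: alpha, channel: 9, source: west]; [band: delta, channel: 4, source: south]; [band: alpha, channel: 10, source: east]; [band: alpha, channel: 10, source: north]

Accepted, Accepted, Rejected, Accepted, Accepted

A rule that fits every label: band is alpha — true of each 'Accepted' example, false of each 'Rejected' one.
Accepted: [band: alpha, channel: 20, source: west], since band is alpha. Accepted: [band: alpha, channel: 9, source: west], since band is alpha. Rejected: [band: delta, channel: 4, source: south], since band is delta. Accepted: [band: alpha, channel: 10, source: east], since band is alpha. Accepted: [band: alpha, channel: 10, source: north], since band is alpha.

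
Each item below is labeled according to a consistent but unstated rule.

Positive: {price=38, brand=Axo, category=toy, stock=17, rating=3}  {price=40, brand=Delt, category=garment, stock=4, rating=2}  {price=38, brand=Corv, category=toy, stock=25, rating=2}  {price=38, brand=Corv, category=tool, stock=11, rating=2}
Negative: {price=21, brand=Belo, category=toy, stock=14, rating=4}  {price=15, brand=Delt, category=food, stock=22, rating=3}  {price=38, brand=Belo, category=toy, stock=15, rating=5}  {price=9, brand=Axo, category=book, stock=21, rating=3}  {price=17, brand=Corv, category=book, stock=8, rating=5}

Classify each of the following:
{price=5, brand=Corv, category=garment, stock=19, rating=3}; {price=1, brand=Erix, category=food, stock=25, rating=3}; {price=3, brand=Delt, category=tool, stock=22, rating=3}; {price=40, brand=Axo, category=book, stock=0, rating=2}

Negative, Negative, Negative, Positive

The classifier is using: price ≥ 17 AND rating ≤ 3.
{price=5, brand=Corv, category=garment, stock=19, rating=3}: price = 5, rating = 3 — does not fit, so Negative. {price=1, brand=Erix, category=food, stock=25, rating=3}: price = 1, rating = 3 — does not fit, so Negative. {price=3, brand=Delt, category=tool, stock=22, rating=3}: price = 3, rating = 3 — does not fit, so Negative. {price=40, brand=Axo, category=book, stock=0, rating=2}: price = 40, rating = 2 — has this property, so Positive.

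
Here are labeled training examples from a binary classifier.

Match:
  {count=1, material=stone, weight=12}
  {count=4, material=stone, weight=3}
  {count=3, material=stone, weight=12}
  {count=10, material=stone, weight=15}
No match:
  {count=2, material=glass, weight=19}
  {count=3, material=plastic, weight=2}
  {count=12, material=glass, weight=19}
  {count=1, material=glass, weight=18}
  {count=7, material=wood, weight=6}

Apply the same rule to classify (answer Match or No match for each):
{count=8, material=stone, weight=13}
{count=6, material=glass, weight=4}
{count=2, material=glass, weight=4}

Match, No match, No match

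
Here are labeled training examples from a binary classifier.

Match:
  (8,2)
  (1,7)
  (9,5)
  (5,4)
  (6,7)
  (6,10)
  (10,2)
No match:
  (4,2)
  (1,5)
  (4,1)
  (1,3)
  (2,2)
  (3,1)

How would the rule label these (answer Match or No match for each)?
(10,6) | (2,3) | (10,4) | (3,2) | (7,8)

Match, No match, Match, No match, Match

All 'Match' examples share one property — sum ≥ 8 — and every 'No match' example lacks it.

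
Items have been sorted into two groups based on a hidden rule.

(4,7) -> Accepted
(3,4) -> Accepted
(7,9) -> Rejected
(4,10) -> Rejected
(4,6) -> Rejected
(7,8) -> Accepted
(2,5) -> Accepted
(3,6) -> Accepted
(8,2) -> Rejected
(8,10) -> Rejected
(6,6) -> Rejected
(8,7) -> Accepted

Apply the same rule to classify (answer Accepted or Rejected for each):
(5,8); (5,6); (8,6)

Accepted, Accepted, Rejected

A rule that fits every label: sum is odd — true of each 'Accepted' example, false of each 'Rejected' one.
Accepted: (5,8), since 5+8 = 13.
Accepted: (5,6), since 5+6 = 11.
Rejected: (8,6), since 8+6 = 14.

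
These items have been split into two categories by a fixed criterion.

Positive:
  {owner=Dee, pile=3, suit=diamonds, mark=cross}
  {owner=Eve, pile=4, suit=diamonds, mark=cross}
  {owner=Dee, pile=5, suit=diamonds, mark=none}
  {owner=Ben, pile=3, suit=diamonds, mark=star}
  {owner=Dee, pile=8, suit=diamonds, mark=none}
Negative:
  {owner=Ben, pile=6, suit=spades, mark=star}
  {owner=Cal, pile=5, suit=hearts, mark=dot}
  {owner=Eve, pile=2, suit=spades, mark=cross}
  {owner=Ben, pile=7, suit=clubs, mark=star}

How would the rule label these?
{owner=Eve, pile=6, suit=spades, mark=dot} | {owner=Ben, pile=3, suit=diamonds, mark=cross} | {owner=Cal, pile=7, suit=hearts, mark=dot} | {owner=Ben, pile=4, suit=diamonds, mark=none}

Negative, Positive, Negative, Positive

The pattern is that an item is 'Positive' exactly when: suit is diamonds.
{owner=Eve, pile=6, suit=spades, mark=dot}: suit is spades — doesn't qualify, so Negative.
{owner=Ben, pile=3, suit=diamonds, mark=cross}: suit is diamonds — has this property, so Positive.
{owner=Cal, pile=7, suit=hearts, mark=dot}: suit is hearts — doesn't qualify, so Negative.
{owner=Ben, pile=4, suit=diamonds, mark=none}: suit is diamonds — has this property, so Positive.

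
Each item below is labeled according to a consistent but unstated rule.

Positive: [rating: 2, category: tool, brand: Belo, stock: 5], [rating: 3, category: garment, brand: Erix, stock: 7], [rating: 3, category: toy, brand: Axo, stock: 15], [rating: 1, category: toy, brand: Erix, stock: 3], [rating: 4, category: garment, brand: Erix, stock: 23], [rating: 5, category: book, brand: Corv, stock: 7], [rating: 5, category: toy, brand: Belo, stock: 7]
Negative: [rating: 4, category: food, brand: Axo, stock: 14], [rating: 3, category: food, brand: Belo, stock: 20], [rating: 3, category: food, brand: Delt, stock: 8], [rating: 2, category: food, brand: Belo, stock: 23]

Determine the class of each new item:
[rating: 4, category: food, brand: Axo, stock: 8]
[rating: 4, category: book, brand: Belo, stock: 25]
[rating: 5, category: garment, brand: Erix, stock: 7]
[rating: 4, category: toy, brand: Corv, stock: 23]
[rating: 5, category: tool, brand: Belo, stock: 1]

The rule appears to be: category is not food.
[rating: 4, category: food, brand: Axo, stock: 8]: category is food — does not pass, so Negative. [rating: 4, category: book, brand: Belo, stock: 25]: category is book — fits, so Positive. [rating: 5, category: garment, brand: Erix, stock: 7]: category is garment — fits, so Positive. [rating: 4, category: toy, brand: Corv, stock: 23]: category is toy — fits, so Positive. [rating: 5, category: tool, brand: Belo, stock: 1]: category is tool — fits, so Positive.

Negative, Positive, Positive, Positive, Positive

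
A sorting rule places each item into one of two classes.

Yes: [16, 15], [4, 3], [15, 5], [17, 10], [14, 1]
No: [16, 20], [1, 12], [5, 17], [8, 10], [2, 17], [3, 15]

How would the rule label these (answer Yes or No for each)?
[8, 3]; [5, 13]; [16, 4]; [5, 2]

The common property of the 'Yes' items is: first > second. No 'No' item has it.

Yes, No, Yes, Yes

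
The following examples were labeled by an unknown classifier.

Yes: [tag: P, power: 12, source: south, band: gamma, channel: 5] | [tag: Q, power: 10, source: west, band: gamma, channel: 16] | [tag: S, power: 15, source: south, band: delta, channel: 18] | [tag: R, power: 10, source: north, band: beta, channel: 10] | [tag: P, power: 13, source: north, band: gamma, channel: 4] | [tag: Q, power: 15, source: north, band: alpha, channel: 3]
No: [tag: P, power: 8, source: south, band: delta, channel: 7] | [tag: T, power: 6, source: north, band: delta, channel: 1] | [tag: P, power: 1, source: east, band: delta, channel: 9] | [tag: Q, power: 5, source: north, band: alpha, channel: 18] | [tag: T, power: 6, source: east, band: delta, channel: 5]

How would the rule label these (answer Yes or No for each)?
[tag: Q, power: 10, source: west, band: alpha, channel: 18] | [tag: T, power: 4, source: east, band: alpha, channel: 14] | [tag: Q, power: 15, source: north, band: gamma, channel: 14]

Yes, No, Yes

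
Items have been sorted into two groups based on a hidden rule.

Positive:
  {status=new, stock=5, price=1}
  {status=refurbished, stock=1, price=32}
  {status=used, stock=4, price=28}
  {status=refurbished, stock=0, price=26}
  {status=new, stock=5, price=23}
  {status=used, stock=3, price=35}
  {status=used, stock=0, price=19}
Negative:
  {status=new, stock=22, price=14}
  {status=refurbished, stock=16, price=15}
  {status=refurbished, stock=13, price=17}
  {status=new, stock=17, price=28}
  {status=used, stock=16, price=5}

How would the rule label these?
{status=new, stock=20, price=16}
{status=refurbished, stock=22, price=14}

Negative, Negative

One predicate separates the groups cleanly: stock ≤ 5.
{status=new, stock=20, price=16}: Negative (stock = 20).
{status=refurbished, stock=22, price=14}: Negative (stock = 22).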